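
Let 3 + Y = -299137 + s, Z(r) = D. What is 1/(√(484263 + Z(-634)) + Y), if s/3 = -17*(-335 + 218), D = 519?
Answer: -293173/85949923147 - √484782/85949923147 ≈ -3.4191e-6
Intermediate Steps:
Z(r) = 519
s = 5967 (s = 3*(-17*(-335 + 218)) = 3*(-17*(-117)) = 3*1989 = 5967)
Y = -293173 (Y = -3 + (-299137 + 5967) = -3 - 293170 = -293173)
1/(√(484263 + Z(-634)) + Y) = 1/(√(484263 + 519) - 293173) = 1/(√484782 - 293173) = 1/(-293173 + √484782)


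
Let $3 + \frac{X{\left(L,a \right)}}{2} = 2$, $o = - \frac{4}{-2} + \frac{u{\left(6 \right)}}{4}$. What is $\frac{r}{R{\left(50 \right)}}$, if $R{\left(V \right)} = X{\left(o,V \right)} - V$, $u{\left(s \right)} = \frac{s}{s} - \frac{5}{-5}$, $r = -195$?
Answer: $\frac{15}{4} \approx 3.75$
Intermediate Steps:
$u{\left(s \right)} = 2$ ($u{\left(s \right)} = 1 - -1 = 1 + 1 = 2$)
$o = \frac{5}{2}$ ($o = - \frac{4}{-2} + \frac{2}{4} = \left(-4\right) \left(- \frac{1}{2}\right) + 2 \cdot \frac{1}{4} = 2 + \frac{1}{2} = \frac{5}{2} \approx 2.5$)
$X{\left(L,a \right)} = -2$ ($X{\left(L,a \right)} = -6 + 2 \cdot 2 = -6 + 4 = -2$)
$R{\left(V \right)} = -2 - V$
$\frac{r}{R{\left(50 \right)}} = - \frac{195}{-2 - 50} = - \frac{195}{-52} = \left(-195\right) \left(- \frac{1}{52}\right) = \frac{15}{4}$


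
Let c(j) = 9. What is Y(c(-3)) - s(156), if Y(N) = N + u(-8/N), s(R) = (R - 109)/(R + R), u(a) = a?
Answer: 7451/936 ≈ 7.9605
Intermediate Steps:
s(R) = (-109 + R)/(2*R) (s(R) = (-109 + R)/((2*R)) = (-109 + R)*(1/(2*R)) = (-109 + R)/(2*R))
Y(N) = N - 8/N
Y(c(-3)) - s(156) = (9 - 8/9) - (-109 + 156)/(2*156) = (9 - 8*⅑) - 47/(2*156) = (9 - 8/9) - 1*47/312 = 73/9 - 47/312 = 7451/936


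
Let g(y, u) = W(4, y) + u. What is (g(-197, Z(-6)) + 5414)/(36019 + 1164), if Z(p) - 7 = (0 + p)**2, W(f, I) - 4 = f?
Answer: 5465/37183 ≈ 0.14698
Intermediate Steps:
W(f, I) = 4 + f
Z(p) = 7 + p**2 (Z(p) = 7 + (0 + p)**2 = 7 + p**2)
g(y, u) = 8 + u (g(y, u) = (4 + 4) + u = 8 + u)
(g(-197, Z(-6)) + 5414)/(36019 + 1164) = ((8 + (7 + (-6)**2)) + 5414)/(36019 + 1164) = ((8 + (7 + 36)) + 5414)/37183 = ((8 + 43) + 5414)*(1/37183) = (51 + 5414)*(1/37183) = 5465*(1/37183) = 5465/37183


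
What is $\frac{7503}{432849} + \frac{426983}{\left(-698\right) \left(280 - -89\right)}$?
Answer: $- \frac{60962225627}{37161818046} \approx -1.6405$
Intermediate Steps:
$\frac{7503}{432849} + \frac{426983}{\left(-698\right) \left(280 - -89\right)} = 7503 \cdot \frac{1}{432849} + \frac{426983}{\left(-698\right) \left(280 + 89\right)} = \frac{2501}{144283} + \frac{426983}{\left(-698\right) 369} = \frac{2501}{144283} + \frac{426983}{-257562} = \frac{2501}{144283} + 426983 \left(- \frac{1}{257562}\right) = \frac{2501}{144283} - \frac{426983}{257562} = - \frac{60962225627}{37161818046}$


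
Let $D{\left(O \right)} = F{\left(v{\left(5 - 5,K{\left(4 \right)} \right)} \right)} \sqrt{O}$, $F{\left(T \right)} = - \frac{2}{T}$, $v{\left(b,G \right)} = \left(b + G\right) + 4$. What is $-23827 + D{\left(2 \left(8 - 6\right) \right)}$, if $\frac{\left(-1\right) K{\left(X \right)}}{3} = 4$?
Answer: $- \frac{47653}{2} \approx -23827.0$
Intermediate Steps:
$K{\left(X \right)} = -12$ ($K{\left(X \right)} = \left(-3\right) 4 = -12$)
$v{\left(b,G \right)} = 4 + G + b$ ($v{\left(b,G \right)} = \left(G + b\right) + 4 = 4 + G + b$)
$D{\left(O \right)} = \frac{\sqrt{O}}{4}$ ($D{\left(O \right)} = - \frac{2}{4 - 12 + \left(5 - 5\right)} \sqrt{O} = - \frac{2}{4 - 12 + 0} \sqrt{O} = - \frac{2}{-8} \sqrt{O} = \left(-2\right) \left(- \frac{1}{8}\right) \sqrt{O} = \frac{\sqrt{O}}{4}$)
$-23827 + D{\left(2 \left(8 - 6\right) \right)} = -23827 + \frac{\sqrt{2 \left(8 - 6\right)}}{4} = -23827 + \frac{\sqrt{2 \cdot 2}}{4} = -23827 + \frac{\sqrt{4}}{4} = -23827 + \frac{1}{4} \cdot 2 = -23827 + \frac{1}{2} = - \frac{47653}{2}$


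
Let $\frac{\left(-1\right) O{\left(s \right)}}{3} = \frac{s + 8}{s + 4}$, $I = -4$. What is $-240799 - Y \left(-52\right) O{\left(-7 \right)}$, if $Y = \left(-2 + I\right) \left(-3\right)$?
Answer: $-239863$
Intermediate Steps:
$O{\left(s \right)} = - \frac{3 \left(8 + s\right)}{4 + s}$ ($O{\left(s \right)} = - 3 \frac{s + 8}{s + 4} = - 3 \frac{8 + s}{4 + s} = - \frac{3 \left(8 + s\right)}{4 + s}$)
$Y = 18$ ($Y = \left(-2 - 4\right) \left(-3\right) = \left(-6\right) \left(-3\right) = 18$)
$-240799 - Y \left(-52\right) O{\left(-7 \right)} = -240799 - 18 \left(-52\right) \frac{3 \left(-8 - -7\right)}{4 - 7} = -240799 - - 936 \frac{3 \left(-8 + 7\right)}{-3} = -240799 - - 936 \cdot 3 \left(- \frac{1}{3}\right) \left(-1\right) = -240799 - \left(-936\right) 1 = -240799 - -936 = -240799 + 936 = -239863$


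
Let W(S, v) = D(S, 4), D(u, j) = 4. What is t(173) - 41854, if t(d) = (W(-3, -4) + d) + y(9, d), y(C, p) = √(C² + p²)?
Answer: -41677 + √30010 ≈ -41504.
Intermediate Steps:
W(S, v) = 4
t(d) = 4 + d + √(81 + d²) (t(d) = (4 + d) + √(9² + d²) = (4 + d) + √(81 + d²) = 4 + d + √(81 + d²))
t(173) - 41854 = (4 + 173 + √(81 + 173²)) - 41854 = (4 + 173 + √(81 + 29929)) - 41854 = (4 + 173 + √30010) - 41854 = (177 + √30010) - 41854 = -41677 + √30010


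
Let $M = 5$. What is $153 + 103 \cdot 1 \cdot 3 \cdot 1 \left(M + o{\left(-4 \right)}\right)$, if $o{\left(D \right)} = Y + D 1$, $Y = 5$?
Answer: $2007$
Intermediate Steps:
$o{\left(D \right)} = 5 + D$ ($o{\left(D \right)} = 5 + D 1 = 5 + D$)
$153 + 103 \cdot 1 \cdot 3 \cdot 1 \left(M + o{\left(-4 \right)}\right) = 153 + 103 \cdot 1 \cdot 3 \cdot 1 \left(5 + \left(5 - 4\right)\right) = 153 + 103 \cdot 3 \cdot 1 \left(5 + 1\right) = 153 + 103 \cdot 3 \cdot 1 \cdot 6 = 153 + 103 \cdot 3 \cdot 6 = 153 + 103 \cdot 18 = 153 + 1854 = 2007$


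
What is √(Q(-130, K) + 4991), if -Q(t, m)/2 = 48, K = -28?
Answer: √4895 ≈ 69.964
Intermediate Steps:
Q(t, m) = -96 (Q(t, m) = -2*48 = -96)
√(Q(-130, K) + 4991) = √(-96 + 4991) = √4895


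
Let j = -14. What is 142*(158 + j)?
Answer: 20448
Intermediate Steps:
142*(158 + j) = 142*(158 - 14) = 142*144 = 20448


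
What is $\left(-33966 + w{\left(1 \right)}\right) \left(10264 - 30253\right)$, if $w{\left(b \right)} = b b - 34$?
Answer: $679606011$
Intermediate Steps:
$w{\left(b \right)} = -34 + b^{2}$ ($w{\left(b \right)} = b^{2} - 34 = -34 + b^{2}$)
$\left(-33966 + w{\left(1 \right)}\right) \left(10264 - 30253\right) = \left(-33966 - \left(34 - 1^{2}\right)\right) \left(10264 - 30253\right) = \left(-33966 + \left(-34 + 1\right)\right) \left(-19989\right) = \left(-33966 - 33\right) \left(-19989\right) = \left(-33999\right) \left(-19989\right) = 679606011$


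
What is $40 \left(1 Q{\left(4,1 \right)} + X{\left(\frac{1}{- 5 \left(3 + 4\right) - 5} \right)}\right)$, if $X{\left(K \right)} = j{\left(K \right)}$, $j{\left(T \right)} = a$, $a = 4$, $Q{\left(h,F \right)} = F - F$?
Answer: $160$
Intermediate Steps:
$Q{\left(h,F \right)} = 0$
$j{\left(T \right)} = 4$
$X{\left(K \right)} = 4$
$40 \left(1 Q{\left(4,1 \right)} + X{\left(\frac{1}{- 5 \left(3 + 4\right) - 5} \right)}\right) = 40 \left(1 \cdot 0 + 4\right) = 40 \left(0 + 4\right) = 40 \cdot 4 = 160$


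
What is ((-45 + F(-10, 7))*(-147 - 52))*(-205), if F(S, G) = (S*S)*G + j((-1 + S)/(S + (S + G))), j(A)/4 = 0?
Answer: 26720725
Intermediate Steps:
j(A) = 0 (j(A) = 4*0 = 0)
F(S, G) = G*S² (F(S, G) = (S*S)*G + 0 = S²*G + 0 = G*S² + 0 = G*S²)
((-45 + F(-10, 7))*(-147 - 52))*(-205) = ((-45 + 7*(-10)²)*(-147 - 52))*(-205) = ((-45 + 7*100)*(-199))*(-205) = ((-45 + 700)*(-199))*(-205) = (655*(-199))*(-205) = -130345*(-205) = 26720725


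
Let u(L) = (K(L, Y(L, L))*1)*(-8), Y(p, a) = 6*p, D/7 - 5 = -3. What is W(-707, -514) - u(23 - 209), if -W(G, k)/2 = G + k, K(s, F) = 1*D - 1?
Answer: 2546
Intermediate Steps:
D = 14 (D = 35 + 7*(-3) = 35 - 21 = 14)
K(s, F) = 13 (K(s, F) = 1*14 - 1 = 14 - 1 = 13)
u(L) = -104 (u(L) = (13*1)*(-8) = 13*(-8) = -104)
W(G, k) = -2*G - 2*k (W(G, k) = -2*(G + k) = -2*G - 2*k)
W(-707, -514) - u(23 - 209) = (-2*(-707) - 2*(-514)) - 1*(-104) = (1414 + 1028) + 104 = 2442 + 104 = 2546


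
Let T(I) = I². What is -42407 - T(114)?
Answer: -55403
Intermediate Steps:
-42407 - T(114) = -42407 - 1*114² = -42407 - 1*12996 = -42407 - 12996 = -55403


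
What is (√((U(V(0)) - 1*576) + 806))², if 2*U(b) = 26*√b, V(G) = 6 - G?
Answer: 230 + 13*√6 ≈ 261.84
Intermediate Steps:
U(b) = 13*√b (U(b) = (26*√b)/2 = 13*√b)
(√((U(V(0)) - 1*576) + 806))² = (√((13*√(6 - 1*0) - 1*576) + 806))² = (√((13*√(6 + 0) - 576) + 806))² = (√((13*√6 - 576) + 806))² = (√((-576 + 13*√6) + 806))² = (√(230 + 13*√6))² = 230 + 13*√6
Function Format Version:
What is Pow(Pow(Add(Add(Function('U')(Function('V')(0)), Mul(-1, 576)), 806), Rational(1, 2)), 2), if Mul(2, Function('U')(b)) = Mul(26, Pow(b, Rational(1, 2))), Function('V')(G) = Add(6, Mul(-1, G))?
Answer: Add(230, Mul(13, Pow(6, Rational(1, 2)))) ≈ 261.84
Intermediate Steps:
Function('U')(b) = Mul(13, Pow(b, Rational(1, 2))) (Function('U')(b) = Mul(Rational(1, 2), Mul(26, Pow(b, Rational(1, 2)))) = Mul(13, Pow(b, Rational(1, 2))))
Pow(Pow(Add(Add(Function('U')(Function('V')(0)), Mul(-1, 576)), 806), Rational(1, 2)), 2) = Pow(Pow(Add(Add(Mul(13, Pow(Add(6, Mul(-1, 0)), Rational(1, 2))), Mul(-1, 576)), 806), Rational(1, 2)), 2) = Pow(Pow(Add(Add(Mul(13, Pow(Add(6, 0), Rational(1, 2))), -576), 806), Rational(1, 2)), 2) = Pow(Pow(Add(Add(Mul(13, Pow(6, Rational(1, 2))), -576), 806), Rational(1, 2)), 2) = Pow(Pow(Add(Add(-576, Mul(13, Pow(6, Rational(1, 2)))), 806), Rational(1, 2)), 2) = Pow(Pow(Add(230, Mul(13, Pow(6, Rational(1, 2)))), Rational(1, 2)), 2) = Add(230, Mul(13, Pow(6, Rational(1, 2))))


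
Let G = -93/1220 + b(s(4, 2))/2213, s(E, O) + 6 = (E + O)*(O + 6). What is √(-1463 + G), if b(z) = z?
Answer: I*√2666145328833785/1349930 ≈ 38.25*I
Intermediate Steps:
s(E, O) = -6 + (6 + O)*(E + O) (s(E, O) = -6 + (E + O)*(O + 6) = -6 + (E + O)*(6 + O) = -6 + (6 + O)*(E + O))
G = -154569/2699860 (G = -93/1220 + (-6 + 2² + 6*4 + 6*2 + 4*2)/2213 = -93*1/1220 + (-6 + 4 + 24 + 12 + 8)*(1/2213) = -93/1220 + 42*(1/2213) = -93/1220 + 42/2213 = -154569/2699860 ≈ -0.057251)
√(-1463 + G) = √(-1463 - 154569/2699860) = √(-3950049749/2699860) = I*√2666145328833785/1349930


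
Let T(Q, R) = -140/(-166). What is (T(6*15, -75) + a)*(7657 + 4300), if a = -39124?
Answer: -38827033454/83 ≈ -4.6780e+8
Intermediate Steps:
T(Q, R) = 70/83 (T(Q, R) = -140*(-1/166) = 70/83)
(T(6*15, -75) + a)*(7657 + 4300) = (70/83 - 39124)*(7657 + 4300) = -3247222/83*11957 = -38827033454/83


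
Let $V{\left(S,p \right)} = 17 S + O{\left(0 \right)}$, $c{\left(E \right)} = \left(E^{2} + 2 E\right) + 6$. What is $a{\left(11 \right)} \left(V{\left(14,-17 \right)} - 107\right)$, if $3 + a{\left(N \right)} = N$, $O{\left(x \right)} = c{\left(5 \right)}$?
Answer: $1376$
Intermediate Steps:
$c{\left(E \right)} = 6 + E^{2} + 2 E$
$O{\left(x \right)} = 41$ ($O{\left(x \right)} = 6 + 5^{2} + 2 \cdot 5 = 6 + 25 + 10 = 41$)
$a{\left(N \right)} = -3 + N$
$V{\left(S,p \right)} = 41 + 17 S$ ($V{\left(S,p \right)} = 17 S + 41 = 41 + 17 S$)
$a{\left(11 \right)} \left(V{\left(14,-17 \right)} - 107\right) = \left(-3 + 11\right) \left(\left(41 + 17 \cdot 14\right) - 107\right) = 8 \left(\left(41 + 238\right) - 107\right) = 8 \left(279 - 107\right) = 8 \cdot 172 = 1376$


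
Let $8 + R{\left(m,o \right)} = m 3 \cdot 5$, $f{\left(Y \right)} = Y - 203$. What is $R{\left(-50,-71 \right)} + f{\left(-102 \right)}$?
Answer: $-1063$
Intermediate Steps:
$f{\left(Y \right)} = -203 + Y$
$R{\left(m,o \right)} = -8 + 15 m$ ($R{\left(m,o \right)} = -8 + m 3 \cdot 5 = -8 + 3 m 5 = -8 + 15 m$)
$R{\left(-50,-71 \right)} + f{\left(-102 \right)} = \left(-8 + 15 \left(-50\right)\right) - 305 = \left(-8 - 750\right) - 305 = -758 - 305 = -1063$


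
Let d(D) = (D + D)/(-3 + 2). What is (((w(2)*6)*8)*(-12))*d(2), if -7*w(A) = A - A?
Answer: 0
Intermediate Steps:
w(A) = 0 (w(A) = -(A - A)/7 = -⅐*0 = 0)
d(D) = -2*D (d(D) = (2*D)/(-1) = (2*D)*(-1) = -2*D)
(((w(2)*6)*8)*(-12))*d(2) = (((0*6)*8)*(-12))*(-2*2) = ((0*8)*(-12))*(-4) = (0*(-12))*(-4) = 0*(-4) = 0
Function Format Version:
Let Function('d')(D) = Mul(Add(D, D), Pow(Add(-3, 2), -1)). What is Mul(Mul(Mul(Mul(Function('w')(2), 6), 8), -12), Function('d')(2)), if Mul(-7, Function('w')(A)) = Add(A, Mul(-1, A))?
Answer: 0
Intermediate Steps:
Function('w')(A) = 0 (Function('w')(A) = Mul(Rational(-1, 7), Add(A, Mul(-1, A))) = Mul(Rational(-1, 7), 0) = 0)
Function('d')(D) = Mul(-2, D) (Function('d')(D) = Mul(Mul(2, D), Pow(-1, -1)) = Mul(Mul(2, D), -1) = Mul(-2, D))
Mul(Mul(Mul(Mul(Function('w')(2), 6), 8), -12), Function('d')(2)) = Mul(Mul(Mul(Mul(0, 6), 8), -12), Mul(-2, 2)) = Mul(Mul(Mul(0, 8), -12), -4) = Mul(Mul(0, -12), -4) = Mul(0, -4) = 0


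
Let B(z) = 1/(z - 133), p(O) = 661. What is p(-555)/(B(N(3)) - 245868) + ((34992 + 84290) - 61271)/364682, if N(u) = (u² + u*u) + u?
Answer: 1570463357563/10042327369994 ≈ 0.15638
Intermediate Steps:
N(u) = u + 2*u² (N(u) = (u² + u²) + u = 2*u² + u = u + 2*u²)
B(z) = 1/(-133 + z)
p(-555)/(B(N(3)) - 245868) + ((34992 + 84290) - 61271)/364682 = 661/(1/(-133 + 3*(1 + 2*3)) - 245868) + ((34992 + 84290) - 61271)/364682 = 661/(1/(-133 + 3*(1 + 6)) - 245868) + (119282 - 61271)*(1/364682) = 661/(1/(-133 + 3*7) - 245868) + 58011*(1/364682) = 661/(1/(-133 + 21) - 245868) + 58011/364682 = 661/(1/(-112) - 245868) + 58011/364682 = 661/(-1/112 - 245868) + 58011/364682 = 661/(-27537217/112) + 58011/364682 = 661*(-112/27537217) + 58011/364682 = -74032/27537217 + 58011/364682 = 1570463357563/10042327369994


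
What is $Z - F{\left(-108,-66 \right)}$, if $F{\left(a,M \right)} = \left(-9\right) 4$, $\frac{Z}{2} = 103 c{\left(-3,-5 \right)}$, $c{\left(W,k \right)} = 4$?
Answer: $860$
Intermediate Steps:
$Z = 824$ ($Z = 2 \cdot 103 \cdot 4 = 2 \cdot 412 = 824$)
$F{\left(a,M \right)} = -36$
$Z - F{\left(-108,-66 \right)} = 824 - -36 = 824 + 36 = 860$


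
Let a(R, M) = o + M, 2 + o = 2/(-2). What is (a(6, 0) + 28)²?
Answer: 625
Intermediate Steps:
o = -3 (o = -2 + 2/(-2) = -2 + 2*(-½) = -2 - 1 = -3)
a(R, M) = -3 + M
(a(6, 0) + 28)² = ((-3 + 0) + 28)² = (-3 + 28)² = 25² = 625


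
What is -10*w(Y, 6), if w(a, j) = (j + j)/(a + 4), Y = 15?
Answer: -120/19 ≈ -6.3158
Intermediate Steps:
w(a, j) = 2*j/(4 + a) (w(a, j) = (2*j)/(4 + a) = 2*j/(4 + a))
-10*w(Y, 6) = -20*6/(4 + 15) = -20*6/19 = -10*12/19 = -120/19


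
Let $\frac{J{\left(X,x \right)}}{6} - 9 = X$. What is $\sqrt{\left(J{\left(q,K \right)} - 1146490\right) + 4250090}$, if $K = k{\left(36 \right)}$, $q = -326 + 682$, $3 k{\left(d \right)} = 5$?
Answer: $\sqrt{3105790} \approx 1762.3$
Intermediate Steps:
$k{\left(d \right)} = \frac{5}{3}$ ($k{\left(d \right)} = \frac{1}{3} \cdot 5 = \frac{5}{3}$)
$q = 356$
$K = \frac{5}{3} \approx 1.6667$
$J{\left(X,x \right)} = 54 + 6 X$
$\sqrt{\left(J{\left(q,K \right)} - 1146490\right) + 4250090} = \sqrt{\left(\left(54 + 6 \cdot 356\right) - 1146490\right) + 4250090} = \sqrt{\left(\left(54 + 2136\right) - 1146490\right) + 4250090} = \sqrt{\left(2190 - 1146490\right) + 4250090} = \sqrt{-1144300 + 4250090} = \sqrt{3105790}$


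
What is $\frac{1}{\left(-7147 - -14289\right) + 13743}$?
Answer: $\frac{1}{20885} \approx 4.7881 \cdot 10^{-5}$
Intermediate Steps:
$\frac{1}{\left(-7147 - -14289\right) + 13743} = \frac{1}{\left(-7147 + 14289\right) + 13743} = \frac{1}{7142 + 13743} = \frac{1}{20885}$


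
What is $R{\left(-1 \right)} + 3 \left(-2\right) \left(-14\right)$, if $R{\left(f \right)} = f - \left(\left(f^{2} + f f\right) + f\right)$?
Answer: $82$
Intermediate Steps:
$R{\left(f \right)} = - 2 f^{2}$ ($R{\left(f \right)} = f - \left(\left(f^{2} + f^{2}\right) + f\right) = f - \left(2 f^{2} + f\right) = f - \left(f + 2 f^{2}\right) = - 2 f^{2}$)
$R{\left(-1 \right)} + 3 \left(-2\right) \left(-14\right) = - 2 \left(-1\right)^{2} + 3 \left(-2\right) \left(-14\right) = \left(-2\right) 1 - -84 = -2 + 84 = 82$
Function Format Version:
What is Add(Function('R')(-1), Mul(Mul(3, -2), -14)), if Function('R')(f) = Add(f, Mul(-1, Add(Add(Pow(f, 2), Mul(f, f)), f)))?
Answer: 82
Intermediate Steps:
Function('R')(f) = Mul(-2, Pow(f, 2)) (Function('R')(f) = Add(f, Mul(-1, Add(Add(Pow(f, 2), Pow(f, 2)), f))) = Add(f, Mul(-1, Add(Mul(2, Pow(f, 2)), f))) = Add(f, Mul(-1, Add(f, Mul(2, Pow(f, 2))))) = Add(f, Add(Mul(-1, f), Mul(-2, Pow(f, 2)))) = Mul(-2, Pow(f, 2)))
Add(Function('R')(-1), Mul(Mul(3, -2), -14)) = Add(Mul(-2, Pow(-1, 2)), Mul(Mul(3, -2), -14)) = Add(Mul(-2, 1), Mul(-6, -14)) = Add(-2, 84) = 82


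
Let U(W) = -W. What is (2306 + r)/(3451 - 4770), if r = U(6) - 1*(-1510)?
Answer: -3810/1319 ≈ -2.8885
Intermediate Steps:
r = 1504 (r = -1*6 - 1*(-1510) = -6 + 1510 = 1504)
(2306 + r)/(3451 - 4770) = (2306 + 1504)/(3451 - 4770) = 3810/(-1319) = 3810*(-1/1319) = -3810/1319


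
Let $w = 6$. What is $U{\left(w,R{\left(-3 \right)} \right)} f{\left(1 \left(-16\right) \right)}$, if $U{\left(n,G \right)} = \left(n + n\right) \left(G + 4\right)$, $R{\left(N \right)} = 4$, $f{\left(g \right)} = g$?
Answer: $-1536$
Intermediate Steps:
$U{\left(n,G \right)} = 2 n \left(4 + G\right)$
$U{\left(w,R{\left(-3 \right)} \right)} f{\left(1 \left(-16\right) \right)} = 2 \cdot 6 \left(4 + 4\right) 1 \left(-16\right) = 2 \cdot 6 \cdot 8 \left(-16\right) = 96 \left(-16\right) = -1536$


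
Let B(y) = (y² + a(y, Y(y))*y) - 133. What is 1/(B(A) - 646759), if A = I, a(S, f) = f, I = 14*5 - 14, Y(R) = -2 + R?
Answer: -1/640732 ≈ -1.5607e-6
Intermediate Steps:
I = 56 (I = 70 - 14 = 56)
A = 56
B(y) = -133 + y² + y*(-2 + y) (B(y) = (y² + (-2 + y)*y) - 133 = (y² + y*(-2 + y)) - 133 = -133 + y² + y*(-2 + y))
1/(B(A) - 646759) = 1/((-133 + 56² + 56*(-2 + 56)) - 646759) = 1/((-133 + 3136 + 56*54) - 646759) = 1/((-133 + 3136 + 3024) - 646759) = 1/(6027 - 646759) = 1/(-640732) = -1/640732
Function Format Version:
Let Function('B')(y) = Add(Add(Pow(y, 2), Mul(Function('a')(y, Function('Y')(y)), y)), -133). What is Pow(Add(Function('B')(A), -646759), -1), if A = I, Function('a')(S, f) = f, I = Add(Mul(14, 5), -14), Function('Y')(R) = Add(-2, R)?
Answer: Rational(-1, 640732) ≈ -1.5607e-6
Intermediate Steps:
I = 56 (I = Add(70, -14) = 56)
A = 56
Function('B')(y) = Add(-133, Pow(y, 2), Mul(y, Add(-2, y))) (Function('B')(y) = Add(Add(Pow(y, 2), Mul(Add(-2, y), y)), -133) = Add(Add(Pow(y, 2), Mul(y, Add(-2, y))), -133) = Add(-133, Pow(y, 2), Mul(y, Add(-2, y))))
Pow(Add(Function('B')(A), -646759), -1) = Pow(Add(Add(-133, Pow(56, 2), Mul(56, Add(-2, 56))), -646759), -1) = Pow(Add(Add(-133, 3136, Mul(56, 54)), -646759), -1) = Pow(Add(Add(-133, 3136, 3024), -646759), -1) = Pow(Add(6027, -646759), -1) = Pow(-640732, -1) = Rational(-1, 640732)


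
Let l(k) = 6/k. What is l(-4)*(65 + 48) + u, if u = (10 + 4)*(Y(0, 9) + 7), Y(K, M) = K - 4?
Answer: -255/2 ≈ -127.50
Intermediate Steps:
Y(K, M) = -4 + K
u = 42 (u = (10 + 4)*((-4 + 0) + 7) = 14*(-4 + 7) = 14*3 = 42)
l(-4)*(65 + 48) + u = (6/(-4))*(65 + 48) + 42 = (6*(-¼))*113 + 42 = -3/2*113 + 42 = -339/2 + 42 = -255/2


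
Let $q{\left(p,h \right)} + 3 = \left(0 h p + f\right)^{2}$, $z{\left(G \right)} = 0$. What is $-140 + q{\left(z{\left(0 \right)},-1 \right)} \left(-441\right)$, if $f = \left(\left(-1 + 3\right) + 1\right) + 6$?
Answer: $-34538$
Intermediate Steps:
$f = 9$ ($f = \left(2 + 1\right) + 6 = 3 + 6 = 9$)
$q{\left(p,h \right)} = 78$ ($q{\left(p,h \right)} = -3 + \left(0 h p + 9\right)^{2} = -3 + \left(0 p + 9\right)^{2} = -3 + \left(0 + 9\right)^{2} = -3 + 9^{2} = -3 + 81 = 78$)
$-140 + q{\left(z{\left(0 \right)},-1 \right)} \left(-441\right) = -140 + 78 \left(-441\right) = -140 - 34398 = -34538$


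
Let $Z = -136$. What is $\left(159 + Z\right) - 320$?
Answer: $-297$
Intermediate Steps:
$\left(159 + Z\right) - 320 = \left(159 - 136\right) - 320 = 23 - 320 = -297$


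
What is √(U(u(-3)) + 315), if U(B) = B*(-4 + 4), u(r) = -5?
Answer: 3*√35 ≈ 17.748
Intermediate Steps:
U(B) = 0 (U(B) = B*0 = 0)
√(U(u(-3)) + 315) = √(0 + 315) = √315 = 3*√35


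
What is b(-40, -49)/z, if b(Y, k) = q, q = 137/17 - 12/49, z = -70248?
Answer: -6509/58516584 ≈ -0.00011123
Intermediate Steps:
q = 6509/833 (q = 137*(1/17) - 12*1/49 = 137/17 - 12/49 = 6509/833 ≈ 7.8139)
b(Y, k) = 6509/833
b(-40, -49)/z = (6509/833)/(-70248) = (6509/833)*(-1/70248) = -6509/58516584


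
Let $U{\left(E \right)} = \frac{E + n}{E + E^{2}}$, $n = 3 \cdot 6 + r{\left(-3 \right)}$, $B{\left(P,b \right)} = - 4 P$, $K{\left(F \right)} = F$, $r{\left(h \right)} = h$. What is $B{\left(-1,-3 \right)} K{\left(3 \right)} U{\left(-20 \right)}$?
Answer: $- \frac{3}{19} \approx -0.15789$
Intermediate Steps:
$n = 15$ ($n = 3 \cdot 6 - 3 = 18 - 3 = 15$)
$U{\left(E \right)} = \frac{15 + E}{E + E^{2}}$ ($U{\left(E \right)} = \frac{E + 15}{E + E^{2}} = \frac{15 + E}{E + E^{2}}$)
$B{\left(-1,-3 \right)} K{\left(3 \right)} U{\left(-20 \right)} = \left(-4\right) \left(-1\right) 3 \frac{15 - 20}{\left(-20\right) \left(1 - 20\right)} = 4 \cdot 3 \left(\left(- \frac{1}{20}\right) \frac{1}{-19} \left(-5\right)\right) = 12 \left(\left(- \frac{1}{20}\right) \left(- \frac{1}{19}\right) \left(-5\right)\right) = 12 \left(- \frac{1}{76}\right) = - \frac{3}{19}$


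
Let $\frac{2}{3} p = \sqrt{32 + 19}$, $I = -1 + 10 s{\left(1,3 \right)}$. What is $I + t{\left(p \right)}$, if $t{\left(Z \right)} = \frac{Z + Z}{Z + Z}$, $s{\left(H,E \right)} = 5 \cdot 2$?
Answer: $100$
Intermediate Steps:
$s{\left(H,E \right)} = 10$
$I = 99$ ($I = -1 + 10 \cdot 10 = -1 + 100 = 99$)
$p = \frac{3 \sqrt{51}}{2}$ ($p = \frac{3 \sqrt{32 + 19}}{2} = \frac{3 \sqrt{51}}{2} \approx 10.712$)
$t{\left(Z \right)} = 1$ ($t{\left(Z \right)} = \frac{2 Z}{2 Z} = 2 Z \frac{1}{2 Z} = 1$)
$I + t{\left(p \right)} = 99 + 1 = 100$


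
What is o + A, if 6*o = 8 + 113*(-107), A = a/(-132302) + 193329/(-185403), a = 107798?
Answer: -49443259727885/24529187706 ≈ -2015.7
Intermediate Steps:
A = -7593980992/4088197951 (A = 107798/(-132302) + 193329/(-185403) = 107798*(-1/132302) + 193329*(-1/185403) = -53899/66151 - 64443/61801 = -7593980992/4088197951 ≈ -1.8575)
o = -12083/6 (o = (8 + 113*(-107))/6 = (8 - 12091)/6 = (⅙)*(-12083) = -12083/6 ≈ -2013.8)
o + A = -12083/6 - 7593980992/4088197951 = -49443259727885/24529187706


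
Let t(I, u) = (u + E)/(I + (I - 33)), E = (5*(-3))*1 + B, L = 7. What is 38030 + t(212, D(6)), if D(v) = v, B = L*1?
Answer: 14869728/391 ≈ 38030.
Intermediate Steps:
B = 7 (B = 7*1 = 7)
E = -8 (E = (5*(-3))*1 + 7 = -15*1 + 7 = -15 + 7 = -8)
t(I, u) = (-8 + u)/(-33 + 2*I) (t(I, u) = (u - 8)/(I + (I - 33)) = (-8 + u)/(I + (-33 + I)) = (-8 + u)/(-33 + 2*I))
38030 + t(212, D(6)) = 38030 + (-8 + 6)/(-33 + 2*212) = 38030 - 2/(-33 + 424) = 38030 - 2/391 = 14869728/391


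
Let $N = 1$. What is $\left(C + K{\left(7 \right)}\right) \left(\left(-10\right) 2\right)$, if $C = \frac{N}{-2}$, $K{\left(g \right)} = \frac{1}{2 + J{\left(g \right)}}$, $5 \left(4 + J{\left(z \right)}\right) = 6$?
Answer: $35$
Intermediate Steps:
$J{\left(z \right)} = - \frac{14}{5}$ ($J{\left(z \right)} = -4 + \frac{1}{5} \cdot 6 = -4 + \frac{6}{5} = - \frac{14}{5}$)
$K{\left(g \right)} = - \frac{5}{4}$ ($K{\left(g \right)} = \frac{1}{2 - \frac{14}{5}} = \frac{1}{- \frac{4}{5}} = - \frac{5}{4}$)
$C = - \frac{1}{2}$ ($C = 1 \frac{1}{-2} = 1 \left(- \frac{1}{2}\right) = - \frac{1}{2} \approx -0.5$)
$\left(C + K{\left(7 \right)}\right) \left(\left(-10\right) 2\right) = \left(- \frac{1}{2} - \frac{5}{4}\right) \left(\left(-10\right) 2\right) = \left(- \frac{7}{4}\right) \left(-20\right) = 35$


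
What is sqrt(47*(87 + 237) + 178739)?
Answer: sqrt(193967) ≈ 440.42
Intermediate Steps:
sqrt(47*(87 + 237) + 178739) = sqrt(47*324 + 178739) = sqrt(15228 + 178739) = sqrt(193967)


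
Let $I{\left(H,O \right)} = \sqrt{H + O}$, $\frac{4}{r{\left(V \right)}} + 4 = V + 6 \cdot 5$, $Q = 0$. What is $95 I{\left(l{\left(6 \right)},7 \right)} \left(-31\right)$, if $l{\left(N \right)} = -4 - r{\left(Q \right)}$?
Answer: $- \frac{2945 \sqrt{481}}{13} \approx -4968.4$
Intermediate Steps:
$r{\left(V \right)} = \frac{4}{26 + V}$ ($r{\left(V \right)} = \frac{4}{-4 + \left(V + 6 \cdot 5\right)} = \frac{4}{-4 + \left(V + 30\right)} = \frac{4}{-4 + \left(30 + V\right)} = \frac{4}{26 + V}$)
$l{\left(N \right)} = - \frac{54}{13}$ ($l{\left(N \right)} = -4 - \frac{4}{26 + 0} = -4 - \frac{4}{26} = -4 - 4 \cdot \frac{1}{26} = -4 - \frac{2}{13} = - \frac{54}{13}$)
$95 I{\left(l{\left(6 \right)},7 \right)} \left(-31\right) = 95 \sqrt{- \frac{54}{13} + 7} \left(-31\right) = 95 \sqrt{\frac{37}{13}} \left(-31\right) = 95 \frac{\sqrt{481}}{13} \left(-31\right) = \frac{95 \sqrt{481}}{13} \left(-31\right) = - \frac{2945 \sqrt{481}}{13}$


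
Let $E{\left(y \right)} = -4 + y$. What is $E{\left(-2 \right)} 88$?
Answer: $-528$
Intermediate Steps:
$E{\left(-2 \right)} 88 = \left(-4 - 2\right) 88 = \left(-6\right) 88 = -528$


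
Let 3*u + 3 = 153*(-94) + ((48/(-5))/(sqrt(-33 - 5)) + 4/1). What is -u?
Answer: 14381/3 - 8*I*sqrt(38)/95 ≈ 4793.7 - 0.51911*I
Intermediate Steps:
u = -14381/3 + 8*I*sqrt(38)/95 (u = -1 + (153*(-94) + ((48/(-5))/(sqrt(-33 - 5)) + 4/1))/3 = -1 + (-14382 + ((48*(-1/5))/(sqrt(-38)) + 4*1))/3 = -1 + (-14382 + (-48*(-I*sqrt(38)/38)/5 + 4))/3 = -1 + (-14382 + (-(-24)*I*sqrt(38)/95 + 4))/3 = -1 + (-14382 + (24*I*sqrt(38)/95 + 4))/3 = -1 + (-14382 + (4 + 24*I*sqrt(38)/95))/3 = -1 + (-14378 + 24*I*sqrt(38)/95)/3 = -1 + (-14378/3 + 8*I*sqrt(38)/95) = -14381/3 + 8*I*sqrt(38)/95 ≈ -4793.7 + 0.51911*I)
-u = -(-14381/3 + 8*I*sqrt(38)/95) = 14381/3 - 8*I*sqrt(38)/95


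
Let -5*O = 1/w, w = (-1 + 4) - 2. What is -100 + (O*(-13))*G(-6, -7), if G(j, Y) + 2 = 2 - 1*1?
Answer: -513/5 ≈ -102.60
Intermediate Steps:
w = 1 (w = 3 - 2 = 1)
G(j, Y) = -1 (G(j, Y) = -2 + (2 - 1*1) = -2 + (2 - 1) = -2 + 1 = -1)
O = -1/5 (O = -1/5/1 = -1/5*1 = -1/5 ≈ -0.20000)
-100 + (O*(-13))*G(-6, -7) = -100 - 1/5*(-13)*(-1) = -100 + (13/5)*(-1) = -100 - 13/5 = -513/5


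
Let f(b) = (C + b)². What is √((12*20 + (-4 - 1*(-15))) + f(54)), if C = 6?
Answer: √3851 ≈ 62.056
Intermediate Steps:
f(b) = (6 + b)²
√((12*20 + (-4 - 1*(-15))) + f(54)) = √((12*20 + (-4 - 1*(-15))) + (6 + 54)²) = √((240 + (-4 + 15)) + 60²) = √((240 + 11) + 3600) = √(251 + 3600) = √3851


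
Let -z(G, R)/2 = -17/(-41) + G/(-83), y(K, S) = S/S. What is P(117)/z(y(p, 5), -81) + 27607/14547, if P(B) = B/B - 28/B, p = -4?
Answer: 113960149/119576340 ≈ 0.95303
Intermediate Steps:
y(K, S) = 1
P(B) = 1 - 28/B
z(G, R) = -34/41 + 2*G/83 (z(G, R) = -2*(-17/(-41) + G/(-83)) = -2*(-17*(-1/41) + G*(-1/83)) = -2*(17/41 - G/83) = -34/41 + 2*G/83)
P(117)/z(y(p, 5), -81) + 27607/14547 = ((-28 + 117)/117)/(-34/41 + (2/83)*1) + 27607/14547 = ((1/117)*89)/(-34/41 + 2/83) + 27607*(1/14547) = 89/(117*(-2740/3403)) + 27607/14547 = (89/117)*(-3403/2740) + 27607/14547 = -302867/320580 + 27607/14547 = 113960149/119576340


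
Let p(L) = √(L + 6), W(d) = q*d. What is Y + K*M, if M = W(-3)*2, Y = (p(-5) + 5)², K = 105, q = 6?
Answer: -3744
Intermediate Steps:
W(d) = 6*d
p(L) = √(6 + L)
Y = 36 (Y = (√(6 - 5) + 5)² = (√1 + 5)² = (1 + 5)² = 6² = 36)
M = -36 (M = (6*(-3))*2 = -18*2 = -36)
Y + K*M = 36 + 105*(-36) = 36 - 3780 = -3744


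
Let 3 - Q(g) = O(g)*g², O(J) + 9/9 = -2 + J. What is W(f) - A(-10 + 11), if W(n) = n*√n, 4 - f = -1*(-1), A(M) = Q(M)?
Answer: -5 + 3*√3 ≈ 0.19615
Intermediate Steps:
O(J) = -3 + J (O(J) = -1 + (-2 + J) = -3 + J)
Q(g) = 3 - g²*(-3 + g) (Q(g) = 3 - (-3 + g)*g² = 3 - g²*(-3 + g))
A(M) = 3 + M²*(3 - M)
f = 3 (f = 4 - (-1)*(-1) = 4 - 1*1 = 4 - 1 = 3)
W(n) = n^(3/2)
W(f) - A(-10 + 11) = 3^(3/2) - (3 + (-10 + 11)²*(3 - (-10 + 11))) = 3*√3 - (3 + 1²*(3 - 1*1)) = 3*√3 - (3 + 1*(3 - 1)) = 3*√3 - (3 + 1*2) = 3*√3 - (3 + 2) = 3*√3 - 1*5 = 3*√3 - 5 = -5 + 3*√3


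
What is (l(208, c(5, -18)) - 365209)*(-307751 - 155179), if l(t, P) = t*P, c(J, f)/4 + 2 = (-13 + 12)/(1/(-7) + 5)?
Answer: 2888568856290/17 ≈ 1.6992e+11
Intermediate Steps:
c(J, f) = -150/17 (c(J, f) = -8 + 4*((-13 + 12)/(1/(-7) + 5)) = -8 + 4*(-1/(-⅐ + 5)) = -8 + 4*(-1/34/7) = -8 + 4*(-1*7/34) = -8 + 4*(-7/34) = -8 - 14/17 = -150/17)
l(t, P) = P*t
(l(208, c(5, -18)) - 365209)*(-307751 - 155179) = (-150/17*208 - 365209)*(-307751 - 155179) = (-31200/17 - 365209)*(-462930) = -6239753/17*(-462930) = 2888568856290/17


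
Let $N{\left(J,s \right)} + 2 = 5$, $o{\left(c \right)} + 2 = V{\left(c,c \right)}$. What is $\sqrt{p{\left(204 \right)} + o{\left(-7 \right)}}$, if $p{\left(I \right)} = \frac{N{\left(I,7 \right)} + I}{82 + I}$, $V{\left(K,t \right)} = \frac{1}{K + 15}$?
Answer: $\frac{i \sqrt{376662}}{572} \approx 1.073 i$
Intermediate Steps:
$V{\left(K,t \right)} = \frac{1}{15 + K}$
$o{\left(c \right)} = -2 + \frac{1}{15 + c}$
$N{\left(J,s \right)} = 3$ ($N{\left(J,s \right)} = -2 + 5 = 3$)
$p{\left(I \right)} = \frac{3 + I}{82 + I}$
$\sqrt{p{\left(204 \right)} + o{\left(-7 \right)}} = \sqrt{\frac{3 + 204}{82 + 204} + \frac{-29 - -14}{15 - 7}} = \sqrt{\frac{1}{286} \cdot 207 + \frac{-29 + 14}{8}} = \sqrt{\frac{1}{286} \cdot 207 + \frac{1}{8} \left(-15\right)} = \sqrt{\frac{207}{286} - \frac{15}{8}} = \sqrt{- \frac{1317}{1144}} = \frac{i \sqrt{376662}}{572}$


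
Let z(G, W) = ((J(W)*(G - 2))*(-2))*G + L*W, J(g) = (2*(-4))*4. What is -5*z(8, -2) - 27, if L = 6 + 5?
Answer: -15277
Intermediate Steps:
J(g) = -32 (J(g) = -8*4 = -32)
L = 11
z(G, W) = 11*W + G*(-128 + 64*G) (z(G, W) = (-32*(G - 2)*(-2))*G + 11*W = (-32*(-2 + G)*(-2))*G + 11*W = ((64 - 32*G)*(-2))*G + 11*W = (-128 + 64*G)*G + 11*W = G*(-128 + 64*G) + 11*W = 11*W + G*(-128 + 64*G))
-5*z(8, -2) - 27 = -5*(-128*8 + 11*(-2) + 64*8**2) - 27 = -5*(-1024 - 22 + 64*64) - 27 = -5*(-1024 - 22 + 4096) - 27 = -5*3050 - 27 = -15250 - 27 = -15277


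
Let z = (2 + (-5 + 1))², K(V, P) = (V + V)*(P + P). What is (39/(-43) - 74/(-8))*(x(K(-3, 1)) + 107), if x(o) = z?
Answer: 159285/172 ≈ 926.08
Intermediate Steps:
K(V, P) = 4*P*V (K(V, P) = (2*V)*(2*P) = 4*P*V)
z = 4 (z = (2 - 4)² = (-2)² = 4)
x(o) = 4
(39/(-43) - 74/(-8))*(x(K(-3, 1)) + 107) = (39/(-43) - 74/(-8))*(4 + 107) = (39*(-1/43) - 74*(-⅛))*111 = (-39/43 + 37/4)*111 = (1435/172)*111 = 159285/172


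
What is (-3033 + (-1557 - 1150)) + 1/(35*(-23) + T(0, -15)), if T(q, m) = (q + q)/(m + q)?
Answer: -4620701/805 ≈ -5740.0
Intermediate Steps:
T(q, m) = 2*q/(m + q) (T(q, m) = (2*q)/(m + q) = 2*q/(m + q))
(-3033 + (-1557 - 1150)) + 1/(35*(-23) + T(0, -15)) = (-3033 + (-1557 - 1150)) + 1/(35*(-23) + 2*0/(-15 + 0)) = (-3033 - 2707) + 1/(-805 + 2*0/(-15)) = -5740 + 1/(-805 + 2*0*(-1/15)) = -5740 + 1/(-805 + 0) = -5740 + 1/(-805) = -5740 - 1/805 = -4620701/805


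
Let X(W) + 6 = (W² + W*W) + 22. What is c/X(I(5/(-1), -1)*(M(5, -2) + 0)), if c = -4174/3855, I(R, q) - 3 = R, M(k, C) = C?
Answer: -2087/92520 ≈ -0.022557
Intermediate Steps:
I(R, q) = 3 + R
X(W) = 16 + 2*W² (X(W) = -6 + ((W² + W*W) + 22) = -6 + ((W² + W²) + 22) = -6 + (2*W² + 22) = -6 + (22 + 2*W²) = 16 + 2*W²)
c = -4174/3855 (c = -4174*1/3855 = -4174/3855 ≈ -1.0828)
c/X(I(5/(-1), -1)*(M(5, -2) + 0)) = -4174/(3855*(16 + 2*((3 + 5/(-1))*(-2 + 0))²)) = -4174/(3855*(16 + 2*((3 + 5*(-1))*(-2))²)) = -4174/(3855*(16 + 2*((3 - 5)*(-2))²)) = -4174/(3855*(16 + 2*(-2*(-2))²)) = -4174/(3855*(16 + 2*4²)) = -4174/(3855*(16 + 2*16)) = -4174/(3855*(16 + 32)) = -4174/3855/48 = -4174/3855*1/48 = -2087/92520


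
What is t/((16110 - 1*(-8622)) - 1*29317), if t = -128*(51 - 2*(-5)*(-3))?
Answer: 384/655 ≈ 0.58626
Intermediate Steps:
t = -2688 (t = -128*(51 + 10*(-3)) = -128*(51 - 30) = -128*21 = -2688)
t/((16110 - 1*(-8622)) - 1*29317) = -2688/((16110 - 1*(-8622)) - 1*29317) = -2688/((16110 + 8622) - 29317) = -2688/(24732 - 29317) = -2688/(-4585) = -2688*(-1/4585) = 384/655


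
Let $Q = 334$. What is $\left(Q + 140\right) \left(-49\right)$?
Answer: $-23226$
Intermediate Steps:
$\left(Q + 140\right) \left(-49\right) = \left(334 + 140\right) \left(-49\right) = 474 \left(-49\right) = -23226$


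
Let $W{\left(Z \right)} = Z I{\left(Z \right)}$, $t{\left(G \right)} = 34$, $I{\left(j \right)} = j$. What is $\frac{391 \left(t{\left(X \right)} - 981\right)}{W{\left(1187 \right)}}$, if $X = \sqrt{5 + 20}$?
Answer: $- \frac{370277}{1408969} \approx -0.2628$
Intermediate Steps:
$X = 5$ ($X = \sqrt{25} = 5$)
$W{\left(Z \right)} = Z^{2}$ ($W{\left(Z \right)} = Z Z = Z^{2}$)
$\frac{391 \left(t{\left(X \right)} - 981\right)}{W{\left(1187 \right)}} = \frac{391 \left(34 - 981\right)}{1187^{2}} = \frac{391 \left(-947\right)}{1408969} = \left(-370277\right) \frac{1}{1408969} = - \frac{370277}{1408969}$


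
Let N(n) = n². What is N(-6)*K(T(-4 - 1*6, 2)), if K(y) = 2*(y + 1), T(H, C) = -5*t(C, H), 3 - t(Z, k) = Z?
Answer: -288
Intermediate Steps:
t(Z, k) = 3 - Z
T(H, C) = -15 + 5*C (T(H, C) = -5*(3 - C) = -15 + 5*C)
K(y) = 2 + 2*y (K(y) = 2*(1 + y) = 2 + 2*y)
N(-6)*K(T(-4 - 1*6, 2)) = (-6)²*(2 + 2*(-15 + 5*2)) = 36*(2 + 2*(-15 + 10)) = 36*(2 + 2*(-5)) = 36*(2 - 10) = 36*(-8) = -288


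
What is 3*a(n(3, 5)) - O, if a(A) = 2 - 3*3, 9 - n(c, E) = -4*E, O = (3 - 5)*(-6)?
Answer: -33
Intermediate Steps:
O = 12 (O = -2*(-6) = 12)
n(c, E) = 9 + 4*E (n(c, E) = 9 - (-4)*E = 9 + 4*E)
a(A) = -7 (a(A) = 2 - 9 = -7)
3*a(n(3, 5)) - O = 3*(-7) - 1*12 = -21 - 12 = -33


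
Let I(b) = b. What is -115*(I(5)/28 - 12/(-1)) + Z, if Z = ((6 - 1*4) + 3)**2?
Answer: -38515/28 ≈ -1375.5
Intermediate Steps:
Z = 25 (Z = ((6 - 4) + 3)**2 = (2 + 3)**2 = 5**2 = 25)
-115*(I(5)/28 - 12/(-1)) + Z = -115*(5/28 - 12/(-1)) + 25 = -115*(5*(1/28) - 12*(-1)) + 25 = -115*(5/28 + 12) + 25 = -115*341/28 + 25 = -39215/28 + 25 = -38515/28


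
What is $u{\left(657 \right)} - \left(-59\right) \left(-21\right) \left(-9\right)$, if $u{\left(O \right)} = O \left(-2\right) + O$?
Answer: $10494$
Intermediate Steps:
$u{\left(O \right)} = - O$ ($u{\left(O \right)} = - 2 O + O = - O$)
$u{\left(657 \right)} - \left(-59\right) \left(-21\right) \left(-9\right) = \left(-1\right) 657 - \left(-59\right) \left(-21\right) \left(-9\right) = -657 - 1239 \left(-9\right) = -657 - -11151 = -657 + 11151 = 10494$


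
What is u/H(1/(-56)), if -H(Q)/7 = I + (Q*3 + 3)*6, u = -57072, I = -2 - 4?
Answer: 76096/109 ≈ 698.13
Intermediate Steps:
I = -6
H(Q) = -84 - 126*Q (H(Q) = -7*(-6 + (Q*3 + 3)*6) = -7*(-6 + (3*Q + 3)*6) = -7*(-6 + (3 + 3*Q)*6) = -7*(-6 + (18 + 18*Q)) = -7*(12 + 18*Q) = -84 - 126*Q)
u/H(1/(-56)) = -57072/(-84 - 126/(-56)) = -57072/(-84 - 126*(-1/56)) = -57072/(-84 + 9/4) = -57072/(-327/4) = -57072*(-4/327) = 76096/109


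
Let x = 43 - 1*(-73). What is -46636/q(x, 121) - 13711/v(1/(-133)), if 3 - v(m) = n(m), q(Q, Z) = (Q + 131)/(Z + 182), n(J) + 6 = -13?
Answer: -314262193/5434 ≈ -57833.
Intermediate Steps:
n(J) = -19 (n(J) = -6 - 13 = -19)
x = 116 (x = 43 + 73 = 116)
q(Q, Z) = (131 + Q)/(182 + Z)
v(m) = 22 (v(m) = 3 - 1*(-19) = 3 + 19 = 22)
-46636/q(x, 121) - 13711/v(1/(-133)) = -46636*(182 + 121)/(131 + 116) - 13711/22 = -46636/(247/303) - 13711*1/22 = -46636/((1/303)*247) - 13711/22 = -46636/247/303 - 13711/22 = -46636*303/247 - 13711/22 = -14130708/247 - 13711/22 = -314262193/5434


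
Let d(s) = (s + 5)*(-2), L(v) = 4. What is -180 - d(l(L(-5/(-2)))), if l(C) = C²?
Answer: -138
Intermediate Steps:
d(s) = -10 - 2*s (d(s) = (5 + s)*(-2) = -10 - 2*s)
-180 - d(l(L(-5/(-2)))) = -180 - (-10 - 2*4²) = -180 - (-10 - 2*16) = -180 - (-10 - 32) = -180 - 1*(-42) = -180 + 42 = -138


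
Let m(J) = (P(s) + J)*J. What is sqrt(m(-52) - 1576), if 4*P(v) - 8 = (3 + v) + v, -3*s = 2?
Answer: sqrt(9021)/3 ≈ 31.660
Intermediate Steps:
s = -2/3 (s = -1/3*2 = -2/3 ≈ -0.66667)
P(v) = 11/4 + v/2 (P(v) = 2 + ((3 + v) + v)/4 = 2 + (3 + 2*v)/4 = 2 + (3/4 + v/2) = 11/4 + v/2)
m(J) = J*(29/12 + J) (m(J) = ((11/4 + (1/2)*(-2/3)) + J)*J = ((11/4 - 1/3) + J)*J = (29/12 + J)*J = J*(29/12 + J))
sqrt(m(-52) - 1576) = sqrt((1/12)*(-52)*(29 + 12*(-52)) - 1576) = sqrt((1/12)*(-52)*(29 - 624) - 1576) = sqrt((1/12)*(-52)*(-595) - 1576) = sqrt(7735/3 - 1576) = sqrt(3007/3) = sqrt(9021)/3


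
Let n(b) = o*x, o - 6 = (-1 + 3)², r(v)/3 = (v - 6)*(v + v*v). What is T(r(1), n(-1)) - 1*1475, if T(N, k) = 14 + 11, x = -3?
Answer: -1450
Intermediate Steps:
r(v) = 3*(-6 + v)*(v + v²) (r(v) = 3*((v - 6)*(v + v*v)) = 3*((-6 + v)*(v + v²)) = 3*(-6 + v)*(v + v²))
o = 10 (o = 6 + (-1 + 3)² = 6 + 2² = 6 + 4 = 10)
n(b) = -30 (n(b) = 10*(-3) = -30)
T(N, k) = 25
T(r(1), n(-1)) - 1*1475 = 25 - 1*1475 = 25 - 1475 = -1450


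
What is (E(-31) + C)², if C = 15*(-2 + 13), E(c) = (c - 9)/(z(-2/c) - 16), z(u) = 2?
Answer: 1380625/49 ≈ 28176.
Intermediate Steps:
E(c) = 9/14 - c/14 (E(c) = (c - 9)/(2 - 16) = (-9 + c)/(-14) = (-9 + c)*(-1/14) = 9/14 - c/14)
C = 165 (C = 15*11 = 165)
(E(-31) + C)² = ((9/14 - 1/14*(-31)) + 165)² = ((9/14 + 31/14) + 165)² = (20/7 + 165)² = (1175/7)² = 1380625/49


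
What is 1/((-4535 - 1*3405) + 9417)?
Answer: 1/1477 ≈ 0.00067705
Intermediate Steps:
1/((-4535 - 1*3405) + 9417) = 1/((-4535 - 3405) + 9417) = 1/(-7940 + 9417) = 1/1477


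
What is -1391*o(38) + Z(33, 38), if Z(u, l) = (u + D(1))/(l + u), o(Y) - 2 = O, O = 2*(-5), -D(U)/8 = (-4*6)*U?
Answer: 790313/71 ≈ 11131.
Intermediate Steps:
D(U) = 192*U (D(U) = -8*(-4*6)*U = -(-192)*U = 192*U)
O = -10
o(Y) = -8 (o(Y) = 2 - 10 = -8)
Z(u, l) = (192 + u)/(l + u) (Z(u, l) = (u + 192*1)/(l + u) = (u + 192)/(l + u) = (192 + u)/(l + u))
-1391*o(38) + Z(33, 38) = -1391*(-8) + (192 + 33)/(38 + 33) = 11128 + 225/71 = 790313/71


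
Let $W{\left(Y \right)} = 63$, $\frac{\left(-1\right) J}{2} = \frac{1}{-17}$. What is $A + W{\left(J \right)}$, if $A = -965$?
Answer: $-902$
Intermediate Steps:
$J = \frac{2}{17}$ ($J = - \frac{2}{-17} = \left(-2\right) \left(- \frac{1}{17}\right) = \frac{2}{17} \approx 0.11765$)
$A + W{\left(J \right)} = -965 + 63 = -902$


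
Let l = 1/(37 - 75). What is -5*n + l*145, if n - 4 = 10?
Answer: -2805/38 ≈ -73.816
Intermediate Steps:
n = 14 (n = 4 + 10 = 14)
l = -1/38 (l = 1/(-38) = -1/38 ≈ -0.026316)
-5*n + l*145 = -5*14 - 1/38*145 = -70 - 145/38 = -2805/38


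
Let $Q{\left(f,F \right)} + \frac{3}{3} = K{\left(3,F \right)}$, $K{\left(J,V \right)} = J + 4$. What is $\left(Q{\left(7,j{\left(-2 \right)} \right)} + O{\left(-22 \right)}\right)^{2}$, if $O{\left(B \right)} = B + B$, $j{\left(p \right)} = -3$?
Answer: $1444$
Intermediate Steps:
$K{\left(J,V \right)} = 4 + J$
$O{\left(B \right)} = 2 B$
$Q{\left(f,F \right)} = 6$ ($Q{\left(f,F \right)} = -1 + \left(4 + 3\right) = -1 + 7 = 6$)
$\left(Q{\left(7,j{\left(-2 \right)} \right)} + O{\left(-22 \right)}\right)^{2} = \left(6 + 2 \left(-22\right)\right)^{2} = \left(6 - 44\right)^{2} = \left(-38\right)^{2} = 1444$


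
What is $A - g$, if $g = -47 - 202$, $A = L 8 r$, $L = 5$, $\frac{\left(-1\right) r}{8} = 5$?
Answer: $-1351$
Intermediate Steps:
$r = -40$ ($r = \left(-8\right) 5 = -40$)
$A = -1600$ ($A = 5 \cdot 8 \left(-40\right) = 40 \left(-40\right) = -1600$)
$g = -249$ ($g = -47 - 202 = -249$)
$A - g = -1600 - -249 = -1600 + 249 = -1351$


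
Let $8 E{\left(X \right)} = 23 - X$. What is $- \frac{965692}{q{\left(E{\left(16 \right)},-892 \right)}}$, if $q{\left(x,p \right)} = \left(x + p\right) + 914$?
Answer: $- \frac{7725536}{183} \approx -42216.0$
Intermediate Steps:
$E{\left(X \right)} = \frac{23}{8} - \frac{X}{8}$ ($E{\left(X \right)} = \frac{23 - X}{8} = \frac{23}{8} - \frac{X}{8}$)
$q{\left(x,p \right)} = 914 + p + x$ ($q{\left(x,p \right)} = \left(p + x\right) + 914 = 914 + p + x$)
$- \frac{965692}{q{\left(E{\left(16 \right)},-892 \right)}} = - \frac{965692}{914 - 892 + \left(\frac{23}{8} - 2\right)} = - \frac{965692}{914 - 892 + \frac{7}{8}} = - \frac{965692}{\frac{183}{8}} = \left(-965692\right) \frac{8}{183} = - \frac{7725536}{183}$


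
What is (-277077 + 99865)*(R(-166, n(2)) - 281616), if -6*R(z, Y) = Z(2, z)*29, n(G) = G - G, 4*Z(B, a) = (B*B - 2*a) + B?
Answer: 149934332779/3 ≈ 4.9978e+10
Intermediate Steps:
Z(B, a) = -a/2 + B/4 + B²/4 (Z(B, a) = ((B*B - 2*a) + B)/4 = ((B² - 2*a) + B)/4 = (B + B² - 2*a)/4 = -a/2 + B/4 + B²/4)
n(G) = 0
R(z, Y) = -29/4 + 29*z/12 (R(z, Y) = -(-z/2 + (¼)*2 + (¼)*2²)*29/6 = -(-z/2 + ½ + (¼)*4)*29/6 = -(-z/2 + ½ + 1)*29/6 = -(3/2 - z/2)*29/6 = -(87/2 - 29*z/2)/6 = -29/4 + 29*z/12)
(-277077 + 99865)*(R(-166, n(2)) - 281616) = (-277077 + 99865)*((-29/4 + (29/12)*(-166)) - 281616) = -177212*((-29/4 - 2407/6) - 281616) = -177212*(-4901/12 - 281616) = -177212*(-3384293/12) = 149934332779/3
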